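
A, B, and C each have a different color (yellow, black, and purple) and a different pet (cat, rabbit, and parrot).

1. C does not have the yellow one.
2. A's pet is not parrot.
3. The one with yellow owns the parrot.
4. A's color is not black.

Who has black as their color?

C

With clues 1–3, B is impossible for the one with color black.
With clues 1–4, A is impossible for the one with color black.
That leaves C.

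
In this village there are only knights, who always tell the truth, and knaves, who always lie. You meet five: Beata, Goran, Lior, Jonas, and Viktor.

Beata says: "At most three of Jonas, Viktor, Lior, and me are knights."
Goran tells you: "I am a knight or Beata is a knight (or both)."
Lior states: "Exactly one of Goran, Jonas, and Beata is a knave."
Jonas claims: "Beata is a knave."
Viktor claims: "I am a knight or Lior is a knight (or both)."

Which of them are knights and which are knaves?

Consider Beata. Suppose Beata is a knave.
Then Beata's own statement would have to be false, but it can't be — contradiction.
So Beata is a knight.
With that fixed, Goran's statement is true, so Goran is a knight.
With that fixed, Jonas's statement is false, so Jonas is a knave.
With that fixed, Lior's statement is true, so Lior is a knight.
With that fixed, Viktor's statement is true, so Viktor is a knight.

Beata: knight, Goran: knight, Lior: knight, Jonas: knave, Viktor: knight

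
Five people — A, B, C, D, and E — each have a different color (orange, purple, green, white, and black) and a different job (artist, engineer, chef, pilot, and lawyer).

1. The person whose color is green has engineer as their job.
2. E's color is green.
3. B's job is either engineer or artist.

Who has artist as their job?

With clues 1–2, E is impossible for the one with job artist.
With clues 1–3, A, C, and D are impossible for the one with job artist.
That leaves B.

B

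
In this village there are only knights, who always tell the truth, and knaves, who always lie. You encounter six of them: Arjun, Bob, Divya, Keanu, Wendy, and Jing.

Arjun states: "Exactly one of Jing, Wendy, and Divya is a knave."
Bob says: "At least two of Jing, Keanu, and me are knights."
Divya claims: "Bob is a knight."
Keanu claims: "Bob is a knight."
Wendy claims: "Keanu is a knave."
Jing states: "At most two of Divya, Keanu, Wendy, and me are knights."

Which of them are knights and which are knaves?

Arjun: knight, Bob: knave, Divya: knave, Keanu: knave, Wendy: knight, Jing: knight

Consider Arjun. Suppose Arjun is a knave.
Then no assignment of the remaining roles makes every statement match its speaker's type — contradiction.
So Arjun is a knight.
Consider Bob. Suppose Bob is a knight.
Then no assignment of the remaining roles makes every statement match its speaker's type — contradiction.
So Bob is a knave.
With that fixed, Divya's statement is false, so Divya is a knave.
With that fixed, Keanu's statement is false, so Keanu is a knave.
With that fixed, Wendy's statement is true, so Wendy is a knight.
With that fixed, Jing's statement is true, so Jing is a knight.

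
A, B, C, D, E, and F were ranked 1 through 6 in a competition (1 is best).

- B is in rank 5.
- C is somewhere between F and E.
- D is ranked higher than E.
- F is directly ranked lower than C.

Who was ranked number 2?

With clue 1, B is ruled out for rank 2.
With clues 1–4, A, C, D, and F are ruled out for rank 2.
So rank 2 is E.

E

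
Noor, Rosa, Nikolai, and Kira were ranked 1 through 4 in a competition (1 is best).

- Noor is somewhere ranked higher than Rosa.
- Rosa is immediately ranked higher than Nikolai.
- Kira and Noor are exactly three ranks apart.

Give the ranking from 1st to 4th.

Noor, Rosa, Nikolai, Kira

From clue 1: Noor is in {1,2,3}.
From clues 1–2: Noor is in {1,2}.
From clues 1–3: Noor → rank 1, Rosa → rank 2, Nikolai → rank 3, Kira → rank 4.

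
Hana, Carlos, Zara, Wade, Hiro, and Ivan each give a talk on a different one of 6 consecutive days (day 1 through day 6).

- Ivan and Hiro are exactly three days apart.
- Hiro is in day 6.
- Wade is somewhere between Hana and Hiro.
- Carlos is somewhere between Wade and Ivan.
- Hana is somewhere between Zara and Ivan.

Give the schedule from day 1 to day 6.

From clues 1–2: Ivan → day 3, Hiro → day 6.
From clues 1–3: Hana is in {1,2,4}.
From clues 1–4: Carlos → day 4, Wade → day 5.
From clues 1–5: Zara → day 1, Hana → day 2.

Zara, Hana, Ivan, Carlos, Wade, Hiro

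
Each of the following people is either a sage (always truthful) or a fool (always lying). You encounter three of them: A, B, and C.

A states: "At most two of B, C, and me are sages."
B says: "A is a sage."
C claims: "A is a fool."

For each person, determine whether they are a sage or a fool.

A: sage, B: sage, C: fool

Consider A. Suppose A is a fool.
Then A's own statement would have to be false, but it can't be — contradiction.
So A is a sage.
With that fixed, B's statement is true, so B is a sage.
With that fixed, C's statement is false, so C is a fool.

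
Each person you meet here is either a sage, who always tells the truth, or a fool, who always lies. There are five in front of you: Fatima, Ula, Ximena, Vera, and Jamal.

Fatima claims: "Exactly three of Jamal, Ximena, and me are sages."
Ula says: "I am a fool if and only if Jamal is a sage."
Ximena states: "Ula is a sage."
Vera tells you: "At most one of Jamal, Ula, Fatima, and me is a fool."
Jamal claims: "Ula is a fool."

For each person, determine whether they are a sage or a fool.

Fatima: fool, Ula: sage, Ximena: sage, Vera: fool, Jamal: fool

Consider Fatima. Suppose Fatima is a sage.
Then no assignment of the remaining roles makes every statement match its speaker's type — contradiction.
So Fatima is a fool.
Consider Ula. Suppose Ula is a fool.
Then no assignment of the remaining roles makes every statement match its speaker's type — contradiction.
So Ula is a sage.
With that fixed, Ximena's statement is true, so Ximena is a sage.
With that fixed, Jamal's statement is false, so Jamal is a fool.
With that fixed, Vera's statement is false, so Vera is a fool.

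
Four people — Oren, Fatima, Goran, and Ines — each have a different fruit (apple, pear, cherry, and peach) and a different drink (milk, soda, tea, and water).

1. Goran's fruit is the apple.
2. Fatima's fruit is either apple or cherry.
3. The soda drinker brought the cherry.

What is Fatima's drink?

With clues 1–3, milk, tea, and water are impossible for Fatima's drink.
That leaves soda.

soda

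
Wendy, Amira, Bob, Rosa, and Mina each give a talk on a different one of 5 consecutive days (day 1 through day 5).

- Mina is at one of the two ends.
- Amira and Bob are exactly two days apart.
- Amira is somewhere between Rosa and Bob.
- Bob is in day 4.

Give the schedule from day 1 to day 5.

From clue 1: Mina is in {1,5}.
From clues 1–4: Rosa → day 1, Amira → day 2, Wendy → day 3, Bob → day 4, Mina → day 5.

Rosa, Amira, Wendy, Bob, Mina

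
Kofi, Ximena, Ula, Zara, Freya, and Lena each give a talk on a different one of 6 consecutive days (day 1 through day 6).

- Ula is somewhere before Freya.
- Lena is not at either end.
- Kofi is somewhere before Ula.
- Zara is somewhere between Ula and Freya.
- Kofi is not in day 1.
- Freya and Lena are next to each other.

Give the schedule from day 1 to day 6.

From clue 1: Ula is in {1,2,3,4,5}.
From clues 1–2: Lena is in {2,3,4,5}.
From clues 1–3: Kofi is in {1,2,3,4}.
From clues 1–4: Kofi is in {1,2,3}.
From clues 1–5: Ximena → day 1, Freya → day 6.
From clues 1–6: Kofi → day 2, Ula → day 3, Zara → day 4, Lena → day 5.

Ximena, Kofi, Ula, Zara, Lena, Freya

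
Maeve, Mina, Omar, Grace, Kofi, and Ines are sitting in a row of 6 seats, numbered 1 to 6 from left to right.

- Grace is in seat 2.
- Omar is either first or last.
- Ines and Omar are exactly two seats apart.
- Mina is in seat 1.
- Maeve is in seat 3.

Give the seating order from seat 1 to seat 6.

Mina, Grace, Maeve, Ines, Kofi, Omar

From clue 1: Grace → seat 2.
From clues 1–2: Omar is in {1,6}.
From clues 1–4: Mina → seat 1, Ines → seat 4, Omar → seat 6.
From clues 1–5: Maeve → seat 3, Kofi → seat 5.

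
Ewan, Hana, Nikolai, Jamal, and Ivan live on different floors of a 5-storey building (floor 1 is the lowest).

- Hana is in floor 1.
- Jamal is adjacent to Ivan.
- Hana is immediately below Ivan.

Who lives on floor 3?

Jamal

With clue 1, Hana is ruled out for floor 3.
With clues 1–3, Ewan, Ivan, and Nikolai are ruled out for floor 3.
So floor 3 is Jamal.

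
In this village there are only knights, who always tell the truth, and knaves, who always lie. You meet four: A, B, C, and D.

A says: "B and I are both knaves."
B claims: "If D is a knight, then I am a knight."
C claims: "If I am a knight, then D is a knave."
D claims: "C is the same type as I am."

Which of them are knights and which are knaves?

Consider A. Suppose A is a knight.
Then A's own statement would have to be true, but it can't be — contradiction.
So A is a knave.
Consider B. Suppose B is a knave.
Then A's statement comes out true, contradicting A being a knave.
So B is a knight.
Consider C. Suppose C is a knave.
Then C's own statement would have to be false, but it can't be — contradiction.
So C is a knight.
Consider D. Suppose D is a knight.
Then C's statement comes out false, contradicting C being a knight.
So D is a knave.

A: knave, B: knight, C: knight, D: knave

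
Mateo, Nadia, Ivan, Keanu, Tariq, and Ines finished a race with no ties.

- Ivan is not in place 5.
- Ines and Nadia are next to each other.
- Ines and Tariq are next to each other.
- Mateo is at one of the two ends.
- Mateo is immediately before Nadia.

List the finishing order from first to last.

Mateo, Nadia, Ines, Tariq, Keanu, Ivan

From clue 1: Ivan is in {1,2,3,4,6}.
From clues 1–3: Ines is in {2,3,4,5}.
From clues 1–4: Mateo is in {1,6}.
From clues 1–5: Mateo → place 1, Nadia → place 2, Ines → place 3, Tariq → place 4, Keanu → place 5, Ivan → place 6.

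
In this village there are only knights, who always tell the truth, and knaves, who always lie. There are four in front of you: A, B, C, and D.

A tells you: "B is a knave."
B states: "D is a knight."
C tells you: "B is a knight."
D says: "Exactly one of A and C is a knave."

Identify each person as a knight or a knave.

A: knave, B: knight, C: knight, D: knight

Consider A. Suppose A is a knight.
Then no assignment of the remaining roles makes every statement match its speaker's type — contradiction.
So A is a knave.
Consider B. Suppose B is a knave.
Then A's statement comes out true, contradicting A being a knave.
So B is a knight.
With that fixed, C's statement is true, so C is a knight.
With that fixed, D's statement is true, so D is a knight.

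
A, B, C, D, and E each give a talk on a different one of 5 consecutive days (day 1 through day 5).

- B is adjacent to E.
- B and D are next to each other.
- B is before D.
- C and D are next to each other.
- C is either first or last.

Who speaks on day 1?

A

With clues 1–2, B is ruled out for day 1.
With clues 1–3, D is ruled out for day 1.
With clues 1–4, C is ruled out for day 1.
With clues 1–5, E is ruled out for day 1.
So day 1 is A.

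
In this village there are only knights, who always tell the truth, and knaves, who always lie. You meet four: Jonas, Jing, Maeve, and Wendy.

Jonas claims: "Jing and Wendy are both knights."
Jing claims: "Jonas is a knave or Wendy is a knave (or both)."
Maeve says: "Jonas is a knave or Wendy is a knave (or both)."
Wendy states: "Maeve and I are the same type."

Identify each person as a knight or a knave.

Consider Jonas. Suppose Jonas is a knight.
Then no assignment of the remaining roles makes every statement match its speaker's type — contradiction.
So Jonas is a knave.
With that fixed, Jing's statement is true, so Jing is a knight.
With that fixed, Maeve's statement is true, so Maeve is a knight.
Consider Wendy. Suppose Wendy is a knight.
Then Jonas's statement comes out true, contradicting Jonas being a knave.
So Wendy is a knave.

Jonas: knave, Jing: knight, Maeve: knight, Wendy: knave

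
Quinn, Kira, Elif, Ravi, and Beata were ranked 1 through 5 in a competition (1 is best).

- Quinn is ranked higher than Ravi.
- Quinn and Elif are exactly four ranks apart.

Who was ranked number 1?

With clue 1, Ravi is ruled out for rank 1.
With clues 1–2, Beata, Elif, and Kira are ruled out for rank 1.
So rank 1 is Quinn.

Quinn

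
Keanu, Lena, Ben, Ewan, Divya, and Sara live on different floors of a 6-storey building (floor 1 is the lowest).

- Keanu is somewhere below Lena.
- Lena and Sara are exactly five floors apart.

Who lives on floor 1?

Sara

With clue 1, Lena is ruled out for floor 1.
With clues 1–2, Ben, Divya, Ewan, and Keanu are ruled out for floor 1.
So floor 1 is Sara.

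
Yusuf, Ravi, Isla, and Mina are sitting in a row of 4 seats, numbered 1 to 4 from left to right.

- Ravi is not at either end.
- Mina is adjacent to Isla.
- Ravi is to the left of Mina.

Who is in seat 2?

With clues 1–2, Yusuf is ruled out for seat 2.
With clues 1–3, Isla and Mina are ruled out for seat 2.
So seat 2 is Ravi.

Ravi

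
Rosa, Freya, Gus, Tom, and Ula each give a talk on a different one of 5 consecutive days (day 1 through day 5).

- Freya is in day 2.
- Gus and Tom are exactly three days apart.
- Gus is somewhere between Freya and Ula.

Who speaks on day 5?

With clue 1, Freya is ruled out for day 5.
With clues 1–2, Gus and Tom are ruled out for day 5.
With clues 1–3, Rosa is ruled out for day 5.
So day 5 is Ula.

Ula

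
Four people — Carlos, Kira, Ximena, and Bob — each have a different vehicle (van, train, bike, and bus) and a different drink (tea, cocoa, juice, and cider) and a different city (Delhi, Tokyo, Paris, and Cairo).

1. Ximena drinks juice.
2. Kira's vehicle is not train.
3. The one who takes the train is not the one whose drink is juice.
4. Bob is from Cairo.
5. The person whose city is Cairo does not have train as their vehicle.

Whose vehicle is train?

With clues 1–2, Kira is impossible for the one with vehicle train.
With clues 1–3, Ximena is impossible for the one with vehicle train.
With clues 1–5, Bob is impossible for the one with vehicle train.
That leaves Carlos.

Carlos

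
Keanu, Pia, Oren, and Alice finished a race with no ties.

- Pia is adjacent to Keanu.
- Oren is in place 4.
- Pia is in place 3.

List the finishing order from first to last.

Alice, Keanu, Pia, Oren

From clues 1–2: Oren → place 4.
From clues 1–3: Alice → place 1, Keanu → place 2, Pia → place 3.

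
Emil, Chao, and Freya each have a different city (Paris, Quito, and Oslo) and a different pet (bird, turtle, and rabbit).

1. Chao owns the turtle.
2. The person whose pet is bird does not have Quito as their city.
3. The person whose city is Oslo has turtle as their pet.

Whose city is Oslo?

With clues 1–3, Emil and Freya are impossible for the one with city Oslo.
That leaves Chao.

Chao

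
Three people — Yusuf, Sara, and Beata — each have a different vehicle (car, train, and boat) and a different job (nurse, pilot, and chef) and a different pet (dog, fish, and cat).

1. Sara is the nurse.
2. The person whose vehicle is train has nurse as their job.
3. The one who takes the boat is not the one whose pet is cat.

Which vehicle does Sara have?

With clues 1–2, boat and car are impossible for Sara's vehicle.
That leaves train.

train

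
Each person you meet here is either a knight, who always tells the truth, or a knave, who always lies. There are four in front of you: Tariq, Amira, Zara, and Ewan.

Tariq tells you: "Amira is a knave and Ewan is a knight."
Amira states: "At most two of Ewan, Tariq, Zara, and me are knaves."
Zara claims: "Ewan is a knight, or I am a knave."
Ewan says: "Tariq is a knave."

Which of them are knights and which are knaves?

Consider Tariq. Suppose Tariq is a knight.
Then no assignment of the remaining roles makes every statement match its speaker's type — contradiction.
So Tariq is a knave.
With that fixed, Ewan's statement is true, so Ewan is a knight.
With that fixed, Zara's statement is true, so Zara is a knight.
With that fixed, Amira's statement is true, so Amira is a knight.

Tariq: knave, Amira: knight, Zara: knight, Ewan: knight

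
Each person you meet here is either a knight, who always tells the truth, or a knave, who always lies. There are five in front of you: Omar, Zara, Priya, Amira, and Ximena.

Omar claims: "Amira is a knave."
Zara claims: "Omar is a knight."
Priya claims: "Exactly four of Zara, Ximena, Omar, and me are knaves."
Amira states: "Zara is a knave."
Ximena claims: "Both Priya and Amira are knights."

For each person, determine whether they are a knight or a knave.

Omar: knight, Zara: knight, Priya: knave, Amira: knave, Ximena: knave

Consider Omar. Suppose Omar is a knave.
Then no assignment of the remaining roles makes every statement match its speaker's type — contradiction.
So Omar is a knight.
With that fixed, Zara's statement is true, so Zara is a knight.
With that fixed, Priya's statement is false, so Priya is a knave.
With that fixed, Amira's statement is false, so Amira is a knave.
With that fixed, Ximena's statement is false, so Ximena is a knave.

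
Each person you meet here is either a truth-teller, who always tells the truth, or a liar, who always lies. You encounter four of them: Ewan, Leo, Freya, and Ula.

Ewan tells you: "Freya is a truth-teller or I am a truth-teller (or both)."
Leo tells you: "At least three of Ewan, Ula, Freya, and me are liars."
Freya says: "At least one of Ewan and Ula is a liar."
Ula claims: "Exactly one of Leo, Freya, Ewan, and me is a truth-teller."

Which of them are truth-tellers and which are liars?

Ewan: truth-teller, Leo: liar, Freya: truth-teller, Ula: liar

Consider Ewan. Suppose Ewan is a liar.
Then no assignment of the remaining roles makes every statement match its speaker's type — contradiction.
So Ewan is a truth-teller.
Consider Leo. Suppose Leo is a truth-teller.
Then Leo's own statement would have to be true, but it can't be — contradiction.
So Leo is a liar.
Consider Freya. Suppose Freya is a liar.
Then whichever role Ula has, Ula's statement has the wrong truth value — contradiction.
So Freya is a truth-teller.
With that fixed, Ula's statement is false, so Ula is a liar.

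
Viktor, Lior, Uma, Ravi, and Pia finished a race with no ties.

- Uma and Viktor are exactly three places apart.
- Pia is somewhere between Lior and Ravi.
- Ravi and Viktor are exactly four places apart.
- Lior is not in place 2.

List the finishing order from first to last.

Ravi, Uma, Pia, Lior, Viktor

From clue 1: Viktor is in {1,2,4,5}.
From clues 1–2: Pia → place 3.
From clues 1–3: Viktor is in {1,5}.
From clues 1–4: Ravi → place 1, Uma → place 2, Lior → place 4, Viktor → place 5.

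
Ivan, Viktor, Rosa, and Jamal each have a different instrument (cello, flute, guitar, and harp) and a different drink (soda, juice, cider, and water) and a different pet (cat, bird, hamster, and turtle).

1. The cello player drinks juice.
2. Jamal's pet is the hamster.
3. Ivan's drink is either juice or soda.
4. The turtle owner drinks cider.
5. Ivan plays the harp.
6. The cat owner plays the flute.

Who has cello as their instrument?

Jamal

With clues 1–5, Ivan is impossible for the one with instrument cello.
With clues 1–6, Rosa and Viktor are impossible for the one with instrument cello.
That leaves Jamal.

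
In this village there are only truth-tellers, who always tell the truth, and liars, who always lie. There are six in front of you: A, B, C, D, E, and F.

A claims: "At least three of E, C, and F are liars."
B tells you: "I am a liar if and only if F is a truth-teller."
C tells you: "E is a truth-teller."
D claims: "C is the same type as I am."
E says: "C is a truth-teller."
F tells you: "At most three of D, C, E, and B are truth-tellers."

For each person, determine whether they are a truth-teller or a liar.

Consider A. Suppose A is a truth-teller.
Then no assignment of the remaining roles makes every statement match its speaker's type — contradiction.
So A is a liar.
Consider B. Suppose B is a liar.
Then no assignment of the remaining roles makes every statement match its speaker's type — contradiction.
So B is a truth-teller.
Consider C. Suppose C is a liar.
Then whichever role D has, D's statement has the wrong truth value — contradiction.
So C is a truth-teller.
With that fixed, E's statement is true, so E is a truth-teller.
Consider D. Suppose D is a liar.
Then no assignment of the remaining roles makes every statement match its speaker's type — contradiction.
So D is a truth-teller.
With that fixed, F's statement is false, so F is a liar.

A: liar, B: truth-teller, C: truth-teller, D: truth-teller, E: truth-teller, F: liar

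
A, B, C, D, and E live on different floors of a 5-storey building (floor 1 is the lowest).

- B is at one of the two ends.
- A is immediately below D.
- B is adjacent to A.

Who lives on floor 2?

A

With clue 1, B is ruled out for floor 2.
With clues 1–3, C, D, and E are ruled out for floor 2.
So floor 2 is A.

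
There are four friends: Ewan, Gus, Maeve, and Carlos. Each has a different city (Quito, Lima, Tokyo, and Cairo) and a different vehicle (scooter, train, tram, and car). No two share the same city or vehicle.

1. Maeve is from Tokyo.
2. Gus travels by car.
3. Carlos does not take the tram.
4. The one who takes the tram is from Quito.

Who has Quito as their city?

Ewan

Clue 1 rules out Maeve for the one with city Quito.
With clues 1–4, Carlos and Gus are impossible for the one with city Quito.
That leaves Ewan.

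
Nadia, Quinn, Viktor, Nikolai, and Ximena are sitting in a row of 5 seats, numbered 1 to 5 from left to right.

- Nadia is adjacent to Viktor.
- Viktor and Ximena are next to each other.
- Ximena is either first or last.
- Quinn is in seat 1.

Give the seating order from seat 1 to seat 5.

From clues 1–2: Viktor is in {2,3,4}.
From clues 1–3: Nadia → seat 3.
From clues 1–4: Quinn → seat 1, Nikolai → seat 2, Viktor → seat 4, Ximena → seat 5.

Quinn, Nikolai, Nadia, Viktor, Ximena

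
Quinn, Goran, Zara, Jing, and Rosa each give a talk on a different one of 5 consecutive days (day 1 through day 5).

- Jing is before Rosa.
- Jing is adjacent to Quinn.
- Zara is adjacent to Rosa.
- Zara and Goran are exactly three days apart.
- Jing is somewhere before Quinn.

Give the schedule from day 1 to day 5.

From clue 1: Jing is in {1,2,3,4}.
From clues 1–2: Rosa is in {3,4,5}.
From clues 1–3: Quinn is in {1,2,3}.
From clues 1–4: Goran → day 1, Zara → day 4, Rosa → day 5.
From clues 1–5: Jing → day 2, Quinn → day 3.

Goran, Jing, Quinn, Zara, Rosa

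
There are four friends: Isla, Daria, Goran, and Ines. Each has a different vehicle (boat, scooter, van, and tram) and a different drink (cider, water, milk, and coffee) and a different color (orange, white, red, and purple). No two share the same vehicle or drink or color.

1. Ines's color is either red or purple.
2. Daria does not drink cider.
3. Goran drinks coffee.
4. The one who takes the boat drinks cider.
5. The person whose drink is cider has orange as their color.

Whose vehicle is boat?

Isla

With clues 1–4, Daria and Goran are impossible for the one with vehicle boat.
With clues 1–5, Ines is impossible for the one with vehicle boat.
That leaves Isla.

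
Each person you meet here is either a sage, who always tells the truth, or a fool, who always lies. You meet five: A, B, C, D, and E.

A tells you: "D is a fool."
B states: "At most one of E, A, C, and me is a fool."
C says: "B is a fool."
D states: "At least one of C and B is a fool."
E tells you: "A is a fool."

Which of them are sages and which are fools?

A: fool, B: fool, C: sage, D: sage, E: sage

Consider A. Suppose A is a sage.
Then no assignment of the remaining roles makes every statement match its speaker's type — contradiction.
So A is a fool.
With that fixed, E's statement is true, so E is a sage.
Consider B. Suppose B is a sage.
Then no assignment of the remaining roles makes every statement match its speaker's type — contradiction.
So B is a fool.
With that fixed, C's statement is true, so C is a sage.
With that fixed, D's statement is true, so D is a sage.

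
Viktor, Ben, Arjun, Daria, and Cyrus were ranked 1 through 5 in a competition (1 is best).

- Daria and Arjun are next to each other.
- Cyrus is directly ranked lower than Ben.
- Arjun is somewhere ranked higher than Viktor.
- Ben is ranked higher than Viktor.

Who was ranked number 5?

With clues 1–2, Ben is ruled out for rank 5.
With clues 1–3, Arjun and Daria are ruled out for rank 5.
With clues 1–4, Cyrus is ruled out for rank 5.
So rank 5 is Viktor.

Viktor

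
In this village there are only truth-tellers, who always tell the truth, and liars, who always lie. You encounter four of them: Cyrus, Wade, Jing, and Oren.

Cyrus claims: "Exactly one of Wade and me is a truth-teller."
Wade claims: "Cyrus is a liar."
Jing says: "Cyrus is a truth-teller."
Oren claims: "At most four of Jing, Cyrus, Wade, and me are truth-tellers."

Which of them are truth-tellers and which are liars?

Regardless of anyone's role, Oren's statement is true, so Oren is a truth-teller.
Consider Cyrus. Suppose Cyrus is a liar.
Then no assignment of the remaining roles makes every statement match its speaker's type — contradiction.
So Cyrus is a truth-teller.
With that fixed, Wade's statement is false, so Wade is a liar.
With that fixed, Jing's statement is true, so Jing is a truth-teller.

Cyrus: truth-teller, Wade: liar, Jing: truth-teller, Oren: truth-teller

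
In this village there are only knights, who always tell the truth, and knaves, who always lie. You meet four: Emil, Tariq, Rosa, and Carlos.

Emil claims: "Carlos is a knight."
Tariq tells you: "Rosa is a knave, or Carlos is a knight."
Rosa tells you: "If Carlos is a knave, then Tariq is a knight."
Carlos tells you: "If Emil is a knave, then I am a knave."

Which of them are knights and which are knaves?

Consider Emil. Suppose Emil is a knave.
Then whichever role Carlos has, Carlos's statement has the wrong truth value — contradiction.
So Emil is a knight.
With that fixed, Carlos's statement is true, so Carlos is a knight.
With that fixed, Tariq's statement is true, so Tariq is a knight.
With that fixed, Rosa's statement is true, so Rosa is a knight.

Emil: knight, Tariq: knight, Rosa: knight, Carlos: knight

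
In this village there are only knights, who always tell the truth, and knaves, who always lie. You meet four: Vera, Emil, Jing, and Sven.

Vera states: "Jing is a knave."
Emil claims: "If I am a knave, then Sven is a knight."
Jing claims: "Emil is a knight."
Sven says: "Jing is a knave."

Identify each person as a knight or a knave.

Vera: knave, Emil: knight, Jing: knight, Sven: knave

Consider Vera. Suppose Vera is a knight.
Then no assignment of the remaining roles makes every statement match its speaker's type — contradiction.
So Vera is a knave.
Consider Emil. Suppose Emil is a knave.
Then no assignment of the remaining roles makes every statement match its speaker's type — contradiction.
So Emil is a knight.
With that fixed, Jing's statement is true, so Jing is a knight.
With that fixed, Sven's statement is false, so Sven is a knave.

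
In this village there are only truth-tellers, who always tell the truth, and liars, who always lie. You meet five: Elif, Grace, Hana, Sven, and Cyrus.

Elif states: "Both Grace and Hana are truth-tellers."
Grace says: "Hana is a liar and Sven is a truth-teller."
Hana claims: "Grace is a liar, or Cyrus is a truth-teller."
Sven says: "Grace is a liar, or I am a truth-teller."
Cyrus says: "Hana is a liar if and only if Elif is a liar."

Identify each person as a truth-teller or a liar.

Elif: liar, Grace: liar, Hana: truth-teller, Sven: truth-teller, Cyrus: liar

Consider Elif. Suppose Elif is a truth-teller.
Then no assignment of the remaining roles makes every statement match its speaker's type — contradiction.
So Elif is a liar.
Consider Grace. Suppose Grace is a truth-teller.
Then no assignment of the remaining roles makes every statement match its speaker's type — contradiction.
So Grace is a liar.
With that fixed, Hana's statement is true, so Hana is a truth-teller.
With that fixed, Sven's statement is true, so Sven is a truth-teller.
With that fixed, Cyrus's statement is false, so Cyrus is a liar.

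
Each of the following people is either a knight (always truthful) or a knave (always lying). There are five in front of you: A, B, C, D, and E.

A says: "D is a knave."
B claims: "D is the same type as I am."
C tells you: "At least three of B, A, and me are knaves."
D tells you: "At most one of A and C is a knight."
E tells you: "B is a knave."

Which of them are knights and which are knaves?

A: knave, B: knight, C: knave, D: knight, E: knave

Consider A. Suppose A is a knight.
Then no assignment of the remaining roles makes every statement match its speaker's type — contradiction.
So A is a knave.
With that fixed, D's statement is true, so D is a knight.
Consider B. Suppose B is a knave.
Then whichever role C has, C's statement has the wrong truth value — contradiction.
So B is a knight.
With that fixed, C's statement is false, so C is a knave.
With that fixed, E's statement is false, so E is a knave.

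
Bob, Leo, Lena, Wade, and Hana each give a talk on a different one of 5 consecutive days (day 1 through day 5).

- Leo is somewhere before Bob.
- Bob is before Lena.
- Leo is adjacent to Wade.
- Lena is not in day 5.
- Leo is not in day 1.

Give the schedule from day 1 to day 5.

From clue 1: Bob is in {2,3,4,5}.
From clues 1–2: Bob is in {2,3,4}.
From clues 1–3: Bob is in {3,4}.
From clues 1–4: Bob → day 3, Lena → day 4, Hana → day 5.
From clues 1–5: Wade → day 1, Leo → day 2.

Wade, Leo, Bob, Lena, Hana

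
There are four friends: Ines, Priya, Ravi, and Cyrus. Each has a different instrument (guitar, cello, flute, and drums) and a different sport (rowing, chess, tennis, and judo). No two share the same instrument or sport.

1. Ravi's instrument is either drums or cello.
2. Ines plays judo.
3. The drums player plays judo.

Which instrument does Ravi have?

Clue 1 rules out flute and guitar for Ravi's instrument.
With clues 1–3, drums is impossible for Ravi's instrument.
That leaves cello.

cello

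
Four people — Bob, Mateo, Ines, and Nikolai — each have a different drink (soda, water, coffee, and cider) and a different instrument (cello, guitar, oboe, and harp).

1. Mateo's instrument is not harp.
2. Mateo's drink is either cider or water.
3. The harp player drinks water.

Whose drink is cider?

Mateo

With clues 1–3, Bob, Ines, and Nikolai are impossible for the one with drink cider.
That leaves Mateo.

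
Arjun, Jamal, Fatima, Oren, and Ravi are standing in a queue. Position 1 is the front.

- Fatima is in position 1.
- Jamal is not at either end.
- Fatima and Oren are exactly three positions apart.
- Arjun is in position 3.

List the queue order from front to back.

Fatima, Jamal, Arjun, Oren, Ravi

From clue 1: Fatima → position 1.
From clues 1–2: Jamal is in {2,3,4}.
From clues 1–3: Oren → position 4.
From clues 1–4: Jamal → position 2, Arjun → position 3, Ravi → position 5.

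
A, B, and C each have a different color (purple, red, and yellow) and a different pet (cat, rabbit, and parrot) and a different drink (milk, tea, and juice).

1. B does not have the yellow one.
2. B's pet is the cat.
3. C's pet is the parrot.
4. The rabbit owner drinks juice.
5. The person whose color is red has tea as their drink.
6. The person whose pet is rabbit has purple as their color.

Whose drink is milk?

With clues 1–4, A is impossible for the one with drink milk.
With clues 1–6, B is impossible for the one with drink milk.
That leaves C.

C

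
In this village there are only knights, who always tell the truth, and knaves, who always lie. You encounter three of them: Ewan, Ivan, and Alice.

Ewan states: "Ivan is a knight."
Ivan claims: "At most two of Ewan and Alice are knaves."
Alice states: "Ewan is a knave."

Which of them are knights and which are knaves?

Regardless of anyone's role, Ivan's statement is true, so Ivan is a knight.
With that fixed, Ewan's statement is true, so Ewan is a knight.
With that fixed, Alice's statement is false, so Alice is a knave.

Ewan: knight, Ivan: knight, Alice: knave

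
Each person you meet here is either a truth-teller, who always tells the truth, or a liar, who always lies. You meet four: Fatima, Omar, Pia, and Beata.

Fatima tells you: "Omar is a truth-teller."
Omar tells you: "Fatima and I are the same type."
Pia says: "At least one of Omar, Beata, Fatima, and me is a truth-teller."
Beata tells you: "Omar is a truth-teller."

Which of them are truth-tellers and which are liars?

Fatima: truth-teller, Omar: truth-teller, Pia: truth-teller, Beata: truth-teller

Consider Fatima. Suppose Fatima is a liar.
Then whichever role Omar has, Omar's statement has the wrong truth value — contradiction.
So Fatima is a truth-teller.
With that fixed, Pia's statement is true, so Pia is a truth-teller.
Consider Omar. Suppose Omar is a liar.
Then Fatima's statement comes out false, contradicting Fatima being a truth-teller.
So Omar is a truth-teller.
With that fixed, Beata's statement is true, so Beata is a truth-teller.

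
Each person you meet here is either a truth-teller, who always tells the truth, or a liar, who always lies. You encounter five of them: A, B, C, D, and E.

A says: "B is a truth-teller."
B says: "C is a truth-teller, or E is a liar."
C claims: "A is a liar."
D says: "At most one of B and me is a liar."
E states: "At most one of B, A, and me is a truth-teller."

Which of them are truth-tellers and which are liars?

A: truth-teller, B: truth-teller, C: liar, D: truth-teller, E: liar

Consider A. Suppose A is a liar.
Then no assignment of the remaining roles makes every statement match its speaker's type — contradiction.
So A is a truth-teller.
With that fixed, C's statement is false, so C is a liar.
Consider B. Suppose B is a liar.
Then A's statement comes out false, contradicting A being a truth-teller.
So B is a truth-teller.
With that fixed, D's statement is true, so D is a truth-teller.
With that fixed, E's statement is false, so E is a liar.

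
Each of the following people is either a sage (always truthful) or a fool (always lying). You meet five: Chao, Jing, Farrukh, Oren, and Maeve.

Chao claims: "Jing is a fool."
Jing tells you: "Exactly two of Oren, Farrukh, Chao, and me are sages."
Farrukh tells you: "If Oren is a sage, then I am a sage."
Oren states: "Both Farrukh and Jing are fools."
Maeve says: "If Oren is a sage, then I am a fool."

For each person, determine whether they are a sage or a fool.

Chao: fool, Jing: sage, Farrukh: sage, Oren: fool, Maeve: sage

Consider Chao. Suppose Chao is a sage.
Then no assignment of the remaining roles makes every statement match its speaker's type — contradiction.
So Chao is a fool.
Consider Jing. Suppose Jing is a fool.
Then Chao's statement comes out true, contradicting Chao being a fool.
So Jing is a sage.
With that fixed, Oren's statement is false, so Oren is a fool.
With that fixed, Maeve's statement is true, so Maeve is a sage.
With that fixed, Farrukh's statement is true, so Farrukh is a sage.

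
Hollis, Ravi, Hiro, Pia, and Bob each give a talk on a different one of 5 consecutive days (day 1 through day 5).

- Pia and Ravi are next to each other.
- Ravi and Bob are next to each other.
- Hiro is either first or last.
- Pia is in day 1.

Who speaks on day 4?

With clues 1–3, Hiro is ruled out for day 4.
With clues 1–4, Bob, Pia, and Ravi are ruled out for day 4.
So day 4 is Hollis.

Hollis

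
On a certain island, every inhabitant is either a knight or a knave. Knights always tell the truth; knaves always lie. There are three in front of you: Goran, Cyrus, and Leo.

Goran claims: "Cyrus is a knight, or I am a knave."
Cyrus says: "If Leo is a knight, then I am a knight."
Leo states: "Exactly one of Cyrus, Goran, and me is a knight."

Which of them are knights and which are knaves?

Goran: knight, Cyrus: knight, Leo: knave

Consider Goran. Suppose Goran is a knave.
Then Goran's own statement would have to be false, but it can't be — contradiction.
So Goran is a knight.
Consider Cyrus. Suppose Cyrus is a knave.
Then Goran's statement comes out false, contradicting Goran being a knight.
So Cyrus is a knight.
With that fixed, Leo's statement is false, so Leo is a knave.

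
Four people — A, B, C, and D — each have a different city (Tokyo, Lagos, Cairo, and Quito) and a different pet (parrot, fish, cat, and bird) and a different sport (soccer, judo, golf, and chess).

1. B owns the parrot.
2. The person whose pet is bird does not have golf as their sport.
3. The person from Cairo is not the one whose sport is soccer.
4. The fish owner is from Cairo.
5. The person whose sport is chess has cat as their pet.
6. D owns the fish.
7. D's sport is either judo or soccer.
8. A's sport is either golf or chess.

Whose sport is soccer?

With clues 1–6, D is impossible for the one with sport soccer.
With clues 1–7, B is impossible for the one with sport soccer.
With clues 1–8, A is impossible for the one with sport soccer.
That leaves C.

C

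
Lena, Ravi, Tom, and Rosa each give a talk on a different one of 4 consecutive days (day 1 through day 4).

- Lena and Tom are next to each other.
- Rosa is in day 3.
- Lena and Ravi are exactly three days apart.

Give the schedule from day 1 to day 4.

Lena, Tom, Rosa, Ravi

From clues 1–2: Rosa → day 3, Ravi → day 4.
From clues 1–3: Lena → day 1, Tom → day 2.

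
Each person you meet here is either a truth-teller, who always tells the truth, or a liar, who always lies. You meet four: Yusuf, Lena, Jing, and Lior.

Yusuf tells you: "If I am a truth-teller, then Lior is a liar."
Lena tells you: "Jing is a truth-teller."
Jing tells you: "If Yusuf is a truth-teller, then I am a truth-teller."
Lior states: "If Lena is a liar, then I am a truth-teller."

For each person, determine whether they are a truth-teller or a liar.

Consider Yusuf. Suppose Yusuf is a liar.
Then Yusuf's own statement would have to be false, but it can't be — contradiction.
So Yusuf is a truth-teller.
Consider Lena. Suppose Lena is a truth-teller.
Then no assignment of the remaining roles makes every statement match its speaker's type — contradiction.
So Lena is a liar.
Consider Jing. Suppose Jing is a truth-teller.
Then Lena's statement comes out true, contradicting Lena being a liar.
So Jing is a liar.
Consider Lior. Suppose Lior is a truth-teller.
Then Yusuf's statement comes out false, contradicting Yusuf being a truth-teller.
So Lior is a liar.

Yusuf: truth-teller, Lena: liar, Jing: liar, Lior: liar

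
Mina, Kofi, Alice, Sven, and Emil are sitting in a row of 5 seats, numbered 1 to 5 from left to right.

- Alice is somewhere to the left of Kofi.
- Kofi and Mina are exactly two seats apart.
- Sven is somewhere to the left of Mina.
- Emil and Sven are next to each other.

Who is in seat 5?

With clue 1, Alice is ruled out for seat 5.
With clues 1–3, Sven is ruled out for seat 5.
With clues 1–4, Emil and Mina are ruled out for seat 5.
So seat 5 is Kofi.

Kofi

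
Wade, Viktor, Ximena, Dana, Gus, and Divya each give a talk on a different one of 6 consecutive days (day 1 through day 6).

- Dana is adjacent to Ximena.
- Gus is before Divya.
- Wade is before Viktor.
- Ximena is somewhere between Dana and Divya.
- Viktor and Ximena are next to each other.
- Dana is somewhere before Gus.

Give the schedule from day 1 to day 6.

From clues 1–2: Gus is in {1,2,3,4,5}.
From clues 1–3: Wade is in {1,2,3,4,5}.
From clues 1–4: Ximena is in {2,3,4,5}.
From clues 1–5: Viktor is in {4,5}.
From clues 1–6: Wade → day 1, Dana → day 2, Ximena → day 3, Viktor → day 4, Gus → day 5, Divya → day 6.

Wade, Dana, Ximena, Viktor, Gus, Divya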